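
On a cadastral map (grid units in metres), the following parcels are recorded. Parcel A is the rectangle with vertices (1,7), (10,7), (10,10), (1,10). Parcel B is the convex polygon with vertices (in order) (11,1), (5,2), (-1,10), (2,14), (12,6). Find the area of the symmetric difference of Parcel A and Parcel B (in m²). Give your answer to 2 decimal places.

|Parcel A| = 27, |Parcel B| = 87.5, |Parcel A∩Parcel B| = 23.3583.
|Parcel A △ Parcel B| = |Parcel A| + |Parcel B| − 2·|Parcel A∩Parcel B| = 27 + 87.5 − 46.7167 = 67.78.

67.78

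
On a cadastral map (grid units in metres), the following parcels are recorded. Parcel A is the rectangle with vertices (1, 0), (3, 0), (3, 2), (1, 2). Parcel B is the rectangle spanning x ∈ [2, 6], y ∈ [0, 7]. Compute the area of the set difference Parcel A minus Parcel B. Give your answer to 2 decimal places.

|Parcel A∩Parcel B|: x∈[2,3], y∈[0,2] → 1·2 = 2.
|Parcel A| = 4.
|Parcel A ∖ Parcel B| = |Parcel A| − |Parcel A∩Parcel B| = 4 − 2 = 2.00.

2.00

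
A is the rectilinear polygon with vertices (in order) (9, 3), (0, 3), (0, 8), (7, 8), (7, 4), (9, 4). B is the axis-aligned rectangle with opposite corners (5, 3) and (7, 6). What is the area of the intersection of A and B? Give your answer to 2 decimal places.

6.00

The intersection is the polygon with vertices (5,3), (5,6), (7,6), (7,4), (7,3).
By the shoelace formula its area is 6.00.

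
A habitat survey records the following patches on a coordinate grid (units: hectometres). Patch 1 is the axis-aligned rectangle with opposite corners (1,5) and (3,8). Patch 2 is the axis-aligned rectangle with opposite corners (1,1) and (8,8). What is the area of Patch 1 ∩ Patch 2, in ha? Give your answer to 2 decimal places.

|Patch 1∩Patch 2|: x∈[1,3], y∈[5,8] → 2·3 = 6.

6.00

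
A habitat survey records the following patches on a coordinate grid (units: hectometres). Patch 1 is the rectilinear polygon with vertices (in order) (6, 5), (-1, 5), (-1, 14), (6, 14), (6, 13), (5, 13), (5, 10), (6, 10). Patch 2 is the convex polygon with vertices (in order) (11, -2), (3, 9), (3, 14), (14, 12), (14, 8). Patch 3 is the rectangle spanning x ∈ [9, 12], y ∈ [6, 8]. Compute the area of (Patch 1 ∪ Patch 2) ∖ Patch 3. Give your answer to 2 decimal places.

|Patch 1 ∪ Patch 2| = 148.6364.
|(Patch 1 ∪ Patch 2) ∩ Patch 3| = 6.
|(Patch 1 ∪ Patch 2) ∖ Patch 3| = 148.6364 − 6 = 142.64.

142.64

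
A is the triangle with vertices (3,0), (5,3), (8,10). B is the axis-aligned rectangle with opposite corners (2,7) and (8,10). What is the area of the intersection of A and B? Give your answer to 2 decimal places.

The intersection is the polygon with vertices (6.714,7), (6.5,7), (8,10).
By the shoelace formula its area is 0.32.

0.32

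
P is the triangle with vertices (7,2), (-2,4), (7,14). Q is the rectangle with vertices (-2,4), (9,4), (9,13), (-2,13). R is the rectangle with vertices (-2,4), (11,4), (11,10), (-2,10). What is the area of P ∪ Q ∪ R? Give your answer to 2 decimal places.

By inclusion–exclusion:
Individual areas: |P| = 54, |Q| = 99, |R| = 78.
|P∩Q| = 44.55.
|P∩R| = 37.8.
|Q∩R|: x∈[-2,9], y∈[4,10] → 11·6 = 66.
|P∩Q∩R| = 37.8.
|P ∪ Q ∪ R| = 231 − 148.35 + 37.8 = 120.45.

120.45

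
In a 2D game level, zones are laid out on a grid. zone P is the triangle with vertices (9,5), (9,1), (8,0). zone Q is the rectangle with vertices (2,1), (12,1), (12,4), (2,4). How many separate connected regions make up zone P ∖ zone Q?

2

zone P ∖ zone Q splits into 2 disjoint pieces (area 0.1, area 0.4).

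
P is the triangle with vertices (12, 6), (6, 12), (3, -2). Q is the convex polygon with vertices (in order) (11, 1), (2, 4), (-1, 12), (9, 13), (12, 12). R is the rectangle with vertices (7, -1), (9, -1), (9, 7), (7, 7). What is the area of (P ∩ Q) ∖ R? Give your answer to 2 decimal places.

|P ∩ Q| = 40.7945.
|(P ∩ Q) ∩ R| = 8.8636.
|(P ∩ Q) ∖ R| = 40.7945 − 8.8636 = 31.93.

31.93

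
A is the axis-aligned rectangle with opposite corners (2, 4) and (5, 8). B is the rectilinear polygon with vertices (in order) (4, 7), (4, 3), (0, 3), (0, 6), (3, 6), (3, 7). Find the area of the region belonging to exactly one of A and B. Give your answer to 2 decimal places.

|A| = 12, |B| = 13, |A∩B| = 5.
|A △ B| = |A| + |B| − 2·|A∩B| = 12 + 13 − 10 = 15.00.

15.00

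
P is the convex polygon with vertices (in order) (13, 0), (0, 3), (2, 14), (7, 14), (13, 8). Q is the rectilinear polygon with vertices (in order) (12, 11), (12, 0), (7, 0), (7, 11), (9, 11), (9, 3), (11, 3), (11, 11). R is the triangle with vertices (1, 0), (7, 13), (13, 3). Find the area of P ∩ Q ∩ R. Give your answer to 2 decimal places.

22.34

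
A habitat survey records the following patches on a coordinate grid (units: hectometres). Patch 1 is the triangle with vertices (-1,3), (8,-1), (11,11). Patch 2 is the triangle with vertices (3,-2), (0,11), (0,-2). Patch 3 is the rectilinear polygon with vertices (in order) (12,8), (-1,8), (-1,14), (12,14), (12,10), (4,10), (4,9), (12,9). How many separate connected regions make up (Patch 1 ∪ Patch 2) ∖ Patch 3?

(Patch 1 ∪ Patch 2) ∖ Patch 3 splits into 2 disjoint pieces (area 69.0461, area 1.875).

2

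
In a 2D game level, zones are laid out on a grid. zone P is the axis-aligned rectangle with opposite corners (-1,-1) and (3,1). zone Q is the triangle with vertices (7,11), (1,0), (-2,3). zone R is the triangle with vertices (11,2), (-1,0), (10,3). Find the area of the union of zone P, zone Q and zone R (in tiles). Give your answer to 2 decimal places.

38.89

By inclusion–exclusion:
Individual areas: |zone P| = 8, |zone Q| = 25.5, |zone R| = 7.
|zone P∩zone Q| = 0.7727.
|zone P∩zone R| = 0.8333.
|zone Q∩zone R| = 0.1313.
|zone P∩zone Q∩zone R| = 0.1313.
|zone P ∪ zone Q ∪ zone R| = 40.5 − 1.7373 + 0.1313 = 38.89.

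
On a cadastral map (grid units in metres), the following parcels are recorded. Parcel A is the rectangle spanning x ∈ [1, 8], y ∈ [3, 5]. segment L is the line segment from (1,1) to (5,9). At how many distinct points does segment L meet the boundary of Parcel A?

2

The segment meets the boundary at (3,5), (2,3).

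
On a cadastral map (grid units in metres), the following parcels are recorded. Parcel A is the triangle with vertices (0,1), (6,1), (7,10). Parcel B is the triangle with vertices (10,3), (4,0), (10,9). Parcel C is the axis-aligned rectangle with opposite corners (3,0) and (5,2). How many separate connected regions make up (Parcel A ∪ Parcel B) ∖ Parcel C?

1

(Parcel A ∪ Parcel B) ∖ Parcel C is a single connected region.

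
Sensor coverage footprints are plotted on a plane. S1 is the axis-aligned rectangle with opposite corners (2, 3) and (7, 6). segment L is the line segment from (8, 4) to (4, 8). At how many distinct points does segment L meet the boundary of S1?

2

The segment meets the boundary at (6,6), (7,5).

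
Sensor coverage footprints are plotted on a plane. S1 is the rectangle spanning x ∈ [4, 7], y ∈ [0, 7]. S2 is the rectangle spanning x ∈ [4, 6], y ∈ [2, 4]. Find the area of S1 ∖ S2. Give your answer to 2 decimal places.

|S1∩S2|: x∈[4,6], y∈[2,4] → 2·2 = 4.
|S1| = 21.
|S1 ∖ S2| = |S1| − |S1∩S2| = 21 − 4 = 17.00.

17.00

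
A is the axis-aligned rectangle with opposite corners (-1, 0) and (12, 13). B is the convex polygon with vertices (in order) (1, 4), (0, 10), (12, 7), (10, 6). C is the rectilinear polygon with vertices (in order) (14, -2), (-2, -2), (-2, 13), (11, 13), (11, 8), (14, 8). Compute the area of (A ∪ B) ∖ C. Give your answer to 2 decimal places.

|A ∪ B| = 169.
|(A ∪ B) ∩ C| = 164.
|(A ∪ B) ∖ C| = 169 − 164 = 5.00.

5.00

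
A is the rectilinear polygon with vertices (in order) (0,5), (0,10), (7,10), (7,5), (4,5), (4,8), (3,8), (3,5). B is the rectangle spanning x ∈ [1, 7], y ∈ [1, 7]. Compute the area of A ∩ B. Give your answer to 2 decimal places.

10.00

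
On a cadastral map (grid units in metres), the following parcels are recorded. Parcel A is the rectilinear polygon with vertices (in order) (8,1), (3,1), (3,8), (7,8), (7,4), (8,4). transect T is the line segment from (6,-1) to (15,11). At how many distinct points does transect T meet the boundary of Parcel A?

2

The segment meets the boundary at (8,1.667), (7.5,1).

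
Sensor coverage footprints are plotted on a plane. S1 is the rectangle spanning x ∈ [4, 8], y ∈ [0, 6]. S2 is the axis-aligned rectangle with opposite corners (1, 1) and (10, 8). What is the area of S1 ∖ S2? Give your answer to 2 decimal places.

|S1∩S2|: x∈[4,8], y∈[1,6] → 4·5 = 20.
|S1| = 24.
|S1 ∖ S2| = |S1| − |S1∩S2| = 24 − 20 = 4.00.

4.00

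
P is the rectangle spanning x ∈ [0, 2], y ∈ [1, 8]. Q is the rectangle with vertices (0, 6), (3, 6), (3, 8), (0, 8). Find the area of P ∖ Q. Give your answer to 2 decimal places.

|P∩Q|: x∈[0,2], y∈[6,8] → 2·2 = 4.
|P| = 14.
|P ∖ Q| = |P| − |P∩Q| = 14 − 4 = 10.00.

10.00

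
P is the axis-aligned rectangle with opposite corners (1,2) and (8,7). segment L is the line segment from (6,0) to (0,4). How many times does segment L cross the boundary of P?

2

The segment meets the boundary at (1,3.333), (3,2).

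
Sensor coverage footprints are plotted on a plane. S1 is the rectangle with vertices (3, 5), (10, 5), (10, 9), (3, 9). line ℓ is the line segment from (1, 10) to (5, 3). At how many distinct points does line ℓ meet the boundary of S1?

2

The segment meets the boundary at (3.857,5), (3,6.5).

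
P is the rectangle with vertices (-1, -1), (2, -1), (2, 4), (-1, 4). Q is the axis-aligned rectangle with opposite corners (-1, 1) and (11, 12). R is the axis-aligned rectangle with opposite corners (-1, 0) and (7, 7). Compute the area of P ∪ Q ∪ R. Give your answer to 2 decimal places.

By inclusion–exclusion:
Individual areas: |P| = 15, |Q| = 132, |R| = 56.
|P∩Q|: x∈[-1,2], y∈[1,4] → 3·3 = 9.
|P∩R|: x∈[-1,2], y∈[0,4] → 3·4 = 12.
|Q∩R|: x∈[-1,7], y∈[1,7] → 8·6 = 48.
|P∩Q∩R| = 9.
|P ∪ Q ∪ R| = 203 − 69 + 9 = 143.00.

143.00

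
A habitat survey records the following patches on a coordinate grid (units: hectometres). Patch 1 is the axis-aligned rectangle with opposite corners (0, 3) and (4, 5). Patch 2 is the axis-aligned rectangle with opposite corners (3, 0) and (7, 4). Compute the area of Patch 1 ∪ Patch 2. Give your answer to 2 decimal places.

By inclusion–exclusion:
Individual areas: |Patch 1| = 8, |Patch 2| = 16.
|Patch 1∩Patch 2|: x∈[3,4], y∈[3,4] → 1·1 = 1.
|Patch 1 ∪ Patch 2| = 24 − 1 = 23.00.

23.00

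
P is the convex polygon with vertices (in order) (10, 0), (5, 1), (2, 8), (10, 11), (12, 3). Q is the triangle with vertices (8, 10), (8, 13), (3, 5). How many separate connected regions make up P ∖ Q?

2

P ∖ Q splits into 2 disjoint pieces (area 60.65, area 5.9469).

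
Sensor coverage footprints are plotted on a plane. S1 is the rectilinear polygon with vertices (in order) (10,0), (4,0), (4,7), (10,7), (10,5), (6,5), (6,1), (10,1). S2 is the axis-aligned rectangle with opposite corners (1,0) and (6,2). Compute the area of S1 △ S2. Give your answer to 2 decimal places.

28.00

|S1| = 26, |S2| = 10, |S1∩S2| = 4.
|S1 △ S2| = |S1| + |S2| − 2·|S1∩S2| = 26 + 10 − 8 = 28.00.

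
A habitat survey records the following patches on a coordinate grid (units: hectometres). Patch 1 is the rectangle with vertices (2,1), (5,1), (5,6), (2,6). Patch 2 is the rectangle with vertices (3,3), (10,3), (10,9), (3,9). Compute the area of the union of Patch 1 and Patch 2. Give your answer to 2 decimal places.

By inclusion–exclusion:
Individual areas: |Patch 1| = 15, |Patch 2| = 42.
|Patch 1∩Patch 2|: x∈[3,5], y∈[3,6] → 2·3 = 6.
|Patch 1 ∪ Patch 2| = 57 − 6 = 51.00.

51.00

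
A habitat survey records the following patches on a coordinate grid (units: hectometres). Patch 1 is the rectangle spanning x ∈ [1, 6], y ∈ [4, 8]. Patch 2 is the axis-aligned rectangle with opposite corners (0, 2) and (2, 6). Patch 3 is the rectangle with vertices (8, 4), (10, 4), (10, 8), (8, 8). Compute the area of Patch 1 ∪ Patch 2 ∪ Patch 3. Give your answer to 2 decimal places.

34.00

By inclusion–exclusion:
Individual areas: |Patch 1| = 20, |Patch 2| = 8, |Patch 3| = 8.
|Patch 1∩Patch 2|: x∈[1,2], y∈[4,6] → 1·2 = 2.
|Patch 1∩Patch 3| = 0 (no overlap).
|Patch 2∩Patch 3| = 0 (no overlap).
|Patch 1∩Patch 2∩Patch 3| = 0.
|Patch 1 ∪ Patch 2 ∪ Patch 3| = 36 − 2 + 0 = 34.00.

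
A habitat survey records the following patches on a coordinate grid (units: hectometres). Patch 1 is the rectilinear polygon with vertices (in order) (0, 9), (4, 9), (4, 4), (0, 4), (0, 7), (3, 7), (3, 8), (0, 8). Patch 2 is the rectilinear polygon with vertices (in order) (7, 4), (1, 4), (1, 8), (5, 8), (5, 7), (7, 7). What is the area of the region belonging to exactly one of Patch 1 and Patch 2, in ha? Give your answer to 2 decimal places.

|Patch 1| = 17, |Patch 2| = 22, |Patch 1∩Patch 2| = 10.
|Patch 1 △ Patch 2| = |Patch 1| + |Patch 2| − 2·|Patch 1∩Patch 2| = 17 + 22 − 20 = 19.00.

19.00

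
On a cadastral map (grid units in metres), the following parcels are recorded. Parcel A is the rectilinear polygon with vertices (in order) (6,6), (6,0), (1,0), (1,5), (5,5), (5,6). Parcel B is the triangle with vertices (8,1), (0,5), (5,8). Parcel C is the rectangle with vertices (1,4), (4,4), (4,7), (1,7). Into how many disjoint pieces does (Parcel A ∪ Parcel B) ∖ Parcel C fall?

(Parcel A ∪ Parcel B) ∖ Parcel C splits into 2 disjoint pieces (area 30.3571, area 0.55).

2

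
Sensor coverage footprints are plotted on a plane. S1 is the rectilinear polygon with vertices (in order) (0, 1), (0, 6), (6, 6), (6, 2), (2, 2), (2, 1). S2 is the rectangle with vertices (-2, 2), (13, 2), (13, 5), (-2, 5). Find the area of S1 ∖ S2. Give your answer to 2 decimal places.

8.00

|S1| = 26, |S1∩S2| = 18.
|S1 ∖ S2| = |S1| − |S1∩S2| = 26 − 18 = 8.00.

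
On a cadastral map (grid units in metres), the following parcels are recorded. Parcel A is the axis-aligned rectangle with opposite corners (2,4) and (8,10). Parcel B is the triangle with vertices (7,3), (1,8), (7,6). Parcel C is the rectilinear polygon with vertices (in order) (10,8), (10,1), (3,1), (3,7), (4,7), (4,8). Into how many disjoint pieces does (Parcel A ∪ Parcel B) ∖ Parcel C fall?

1

(Parcel A ∪ Parcel B) ∖ Parcel C is a single connected region.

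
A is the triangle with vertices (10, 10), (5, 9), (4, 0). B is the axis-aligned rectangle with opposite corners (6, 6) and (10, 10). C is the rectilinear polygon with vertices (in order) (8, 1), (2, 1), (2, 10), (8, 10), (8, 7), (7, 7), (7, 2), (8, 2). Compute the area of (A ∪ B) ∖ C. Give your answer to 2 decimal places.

9.54

|A ∪ B| = 28.4.
|(A ∪ B) ∩ C| = 18.8556.
|(A ∪ B) ∖ C| = 28.4 − 18.8556 = 9.54.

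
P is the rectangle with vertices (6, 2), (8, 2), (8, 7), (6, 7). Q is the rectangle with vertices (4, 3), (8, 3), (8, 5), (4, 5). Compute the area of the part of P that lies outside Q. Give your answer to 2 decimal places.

6.00

|P∩Q|: x∈[6,8], y∈[3,5] → 2·2 = 4.
|P| = 10.
|P ∖ Q| = |P| − |P∩Q| = 10 − 4 = 6.00.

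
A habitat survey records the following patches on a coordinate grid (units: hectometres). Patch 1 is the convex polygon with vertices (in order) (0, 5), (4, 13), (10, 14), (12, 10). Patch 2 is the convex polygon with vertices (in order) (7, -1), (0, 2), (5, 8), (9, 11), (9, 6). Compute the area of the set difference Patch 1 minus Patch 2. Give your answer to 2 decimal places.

44.13

|Patch 1| = 51, |Patch 1∩Patch 2| = 6.8697.
|Patch 1 ∖ Patch 2| = |Patch 1| − |Patch 1∩Patch 2| = 51 − 6.8697 = 44.13.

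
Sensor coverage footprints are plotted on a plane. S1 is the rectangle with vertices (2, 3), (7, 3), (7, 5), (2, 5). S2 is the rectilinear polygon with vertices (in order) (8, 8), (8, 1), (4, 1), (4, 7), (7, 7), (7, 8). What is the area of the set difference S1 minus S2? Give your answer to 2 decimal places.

|S1| = 10, |S1∩S2| = 6.
|S1 ∖ S2| = |S1| − |S1∩S2| = 10 − 6 = 4.00.

4.00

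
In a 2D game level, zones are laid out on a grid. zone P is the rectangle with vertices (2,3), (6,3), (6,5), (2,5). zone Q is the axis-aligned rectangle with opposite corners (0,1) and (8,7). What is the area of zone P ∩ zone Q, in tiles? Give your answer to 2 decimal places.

|zone P∩zone Q|: x∈[2,6], y∈[3,5] → 4·2 = 8.

8.00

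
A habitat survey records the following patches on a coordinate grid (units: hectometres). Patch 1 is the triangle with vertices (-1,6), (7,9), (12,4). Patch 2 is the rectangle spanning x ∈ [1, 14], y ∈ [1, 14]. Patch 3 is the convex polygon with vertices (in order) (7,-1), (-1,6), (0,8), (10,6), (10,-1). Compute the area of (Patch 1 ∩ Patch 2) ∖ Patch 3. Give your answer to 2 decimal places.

10.30

|Patch 1 ∩ Patch 2| = 26.4423.
|(Patch 1 ∩ Patch 2) ∩ Patch 3| = 16.1413.
|(Patch 1 ∩ Patch 2) ∖ Patch 3| = 26.4423 − 16.1413 = 10.30.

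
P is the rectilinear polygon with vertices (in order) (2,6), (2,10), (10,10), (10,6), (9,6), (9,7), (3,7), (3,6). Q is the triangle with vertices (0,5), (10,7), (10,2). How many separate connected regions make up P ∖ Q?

1

P ∖ Q is a single connected region.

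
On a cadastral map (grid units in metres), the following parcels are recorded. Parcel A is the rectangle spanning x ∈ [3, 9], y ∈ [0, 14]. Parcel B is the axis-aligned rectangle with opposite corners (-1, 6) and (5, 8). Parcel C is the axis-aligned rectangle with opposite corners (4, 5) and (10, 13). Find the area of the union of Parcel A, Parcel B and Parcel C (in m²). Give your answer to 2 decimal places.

By inclusion–exclusion:
Individual areas: |Parcel A| = 84, |Parcel B| = 12, |Parcel C| = 48.
|Parcel A∩Parcel B|: x∈[3,5], y∈[6,8] → 2·2 = 4.
|Parcel A∩Parcel C|: x∈[4,9], y∈[5,13] → 5·8 = 40.
|Parcel B∩Parcel C|: x∈[4,5], y∈[6,8] → 1·2 = 2.
|Parcel A∩Parcel B∩Parcel C| = 2.
|Parcel A ∪ Parcel B ∪ Parcel C| = 144 − 46 + 2 = 100.00.

100.00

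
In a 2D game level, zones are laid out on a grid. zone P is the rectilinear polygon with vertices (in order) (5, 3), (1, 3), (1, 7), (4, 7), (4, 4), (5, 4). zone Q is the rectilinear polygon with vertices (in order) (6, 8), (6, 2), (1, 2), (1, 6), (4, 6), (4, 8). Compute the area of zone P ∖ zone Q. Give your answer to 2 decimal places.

|zone P| = 13, |zone P∩zone Q| = 10.
|zone P ∖ zone Q| = |zone P| − |zone P∩zone Q| = 13 − 10 = 3.00.

3.00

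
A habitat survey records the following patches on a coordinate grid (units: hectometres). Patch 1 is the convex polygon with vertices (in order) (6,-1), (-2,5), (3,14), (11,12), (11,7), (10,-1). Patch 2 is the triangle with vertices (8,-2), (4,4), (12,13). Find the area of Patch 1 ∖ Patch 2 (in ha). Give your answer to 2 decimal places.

96.28

|Patch 1| = 136.5, |Patch 1∩Patch 2| = 40.2208.
|Patch 1 ∖ Patch 2| = |Patch 1| − |Patch 1∩Patch 2| = 136.5 − 40.2208 = 96.28.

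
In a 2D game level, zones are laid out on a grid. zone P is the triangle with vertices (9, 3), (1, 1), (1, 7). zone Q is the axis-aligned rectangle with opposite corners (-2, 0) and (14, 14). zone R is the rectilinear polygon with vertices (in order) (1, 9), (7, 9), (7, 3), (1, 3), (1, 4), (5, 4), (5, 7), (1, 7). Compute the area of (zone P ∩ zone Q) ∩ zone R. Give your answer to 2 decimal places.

|zone P ∩ zone Q| = 24.
|(zone P ∩ zone Q) ∩ zone R| = 7.00.

7.00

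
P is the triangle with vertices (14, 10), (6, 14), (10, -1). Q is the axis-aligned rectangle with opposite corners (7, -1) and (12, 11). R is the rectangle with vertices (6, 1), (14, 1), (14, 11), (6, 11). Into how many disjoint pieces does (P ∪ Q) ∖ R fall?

(P ∪ Q) ∖ R splits into 2 disjoint pieces (area 10, area 7.8).

2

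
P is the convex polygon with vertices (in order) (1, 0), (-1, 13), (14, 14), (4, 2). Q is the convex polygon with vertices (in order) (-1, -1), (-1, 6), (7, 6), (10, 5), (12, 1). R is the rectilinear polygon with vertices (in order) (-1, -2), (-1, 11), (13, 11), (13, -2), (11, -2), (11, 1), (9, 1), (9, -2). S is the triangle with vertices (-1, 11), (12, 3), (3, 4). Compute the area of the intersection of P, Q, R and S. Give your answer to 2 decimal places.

The intersection is the polygon with vertices (7.261,5.913), (5.441,3.729), (3,4), (1.857,6), (7,6).
By the shoelace formula its area is 8.49.

8.49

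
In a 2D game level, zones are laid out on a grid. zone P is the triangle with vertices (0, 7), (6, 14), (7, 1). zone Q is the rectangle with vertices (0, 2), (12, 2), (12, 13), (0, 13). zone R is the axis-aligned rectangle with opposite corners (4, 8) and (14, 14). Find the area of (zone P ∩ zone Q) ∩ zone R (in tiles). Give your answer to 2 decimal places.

The region (zone P ∩ zone Q) ∩ zone R is the polygon with vertices (6.077,13), (6.462,8), (4,8), (4,11.667), (5.143,13).
By the shoelace formula its area is 10.58.

10.58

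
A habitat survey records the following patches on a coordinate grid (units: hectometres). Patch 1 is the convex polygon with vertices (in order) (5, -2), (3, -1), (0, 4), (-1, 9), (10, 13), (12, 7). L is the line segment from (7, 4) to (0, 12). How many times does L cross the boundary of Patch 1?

The segment meets the boundary at (1.75,10).

1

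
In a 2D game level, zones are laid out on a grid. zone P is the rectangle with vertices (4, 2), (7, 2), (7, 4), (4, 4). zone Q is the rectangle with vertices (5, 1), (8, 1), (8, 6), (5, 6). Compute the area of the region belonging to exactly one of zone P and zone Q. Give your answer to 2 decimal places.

13.00

|zone P∩zone Q|: x∈[5,7], y∈[2,4] → 2·2 = 4.
|zone P △ zone Q| = |zone P| + |zone Q| − 2·|zone P∩zone Q| = 6 + 15 − 8 = 13.00.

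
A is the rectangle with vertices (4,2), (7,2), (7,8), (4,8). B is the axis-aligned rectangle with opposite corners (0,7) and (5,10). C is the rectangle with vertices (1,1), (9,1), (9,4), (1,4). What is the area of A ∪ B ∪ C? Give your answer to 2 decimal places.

50.00

By inclusion–exclusion:
Individual areas: |A| = 18, |B| = 15, |C| = 24.
|A∩B|: x∈[4,5], y∈[7,8] → 1·1 = 1.
|A∩C|: x∈[4,7], y∈[2,4] → 3·2 = 6.
|B∩C| = 0 (no overlap).
|A∩B∩C| = 0.
|A ∪ B ∪ C| = 57 − 7 + 0 = 50.00.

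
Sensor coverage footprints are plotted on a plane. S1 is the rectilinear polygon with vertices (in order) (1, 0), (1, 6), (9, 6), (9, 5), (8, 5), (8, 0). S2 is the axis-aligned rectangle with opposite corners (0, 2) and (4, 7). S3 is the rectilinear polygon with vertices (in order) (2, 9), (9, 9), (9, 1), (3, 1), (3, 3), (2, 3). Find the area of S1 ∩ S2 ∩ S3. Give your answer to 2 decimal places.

7.00

The intersection is the polygon with vertices (4,6), (4,2), (3,2), (3,3), (2,3), (2,6).
By the shoelace formula its area is 7.00.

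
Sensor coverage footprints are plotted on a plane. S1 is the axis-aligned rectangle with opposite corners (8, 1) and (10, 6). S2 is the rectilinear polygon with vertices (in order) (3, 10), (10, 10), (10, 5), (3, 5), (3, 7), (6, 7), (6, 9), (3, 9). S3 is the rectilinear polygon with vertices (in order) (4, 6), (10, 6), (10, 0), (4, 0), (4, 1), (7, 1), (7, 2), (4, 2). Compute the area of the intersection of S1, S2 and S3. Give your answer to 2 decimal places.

2.00

The intersection is the polygon with vertices (8,5), (8,6), (10,6), (10,5).
By the shoelace formula its area is 2.00.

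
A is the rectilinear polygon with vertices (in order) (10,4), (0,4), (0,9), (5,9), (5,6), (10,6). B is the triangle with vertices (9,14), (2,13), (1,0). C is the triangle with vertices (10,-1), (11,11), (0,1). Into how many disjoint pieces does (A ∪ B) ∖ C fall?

2

(A ∪ B) ∖ C splits into 2 disjoint pieces (area 51.8551, area 0.1399).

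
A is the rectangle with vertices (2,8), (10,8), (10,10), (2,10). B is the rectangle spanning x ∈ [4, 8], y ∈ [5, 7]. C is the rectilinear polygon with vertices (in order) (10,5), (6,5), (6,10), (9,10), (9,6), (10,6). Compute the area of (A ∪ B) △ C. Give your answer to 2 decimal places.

20.00

|A ∪ B| = 24.
|(A ∪ B) ∩ C| = 10.
|(A ∪ B) △ C| = 24 + 16 − 20 = 20.00.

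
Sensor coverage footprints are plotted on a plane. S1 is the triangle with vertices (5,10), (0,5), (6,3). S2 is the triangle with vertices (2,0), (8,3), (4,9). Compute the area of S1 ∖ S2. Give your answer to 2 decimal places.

9.54

|S1| = 20, |S1∩S2| = 10.4577.
|S1 ∖ S2| = |S1| − |S1∩S2| = 20 − 10.4577 = 9.54.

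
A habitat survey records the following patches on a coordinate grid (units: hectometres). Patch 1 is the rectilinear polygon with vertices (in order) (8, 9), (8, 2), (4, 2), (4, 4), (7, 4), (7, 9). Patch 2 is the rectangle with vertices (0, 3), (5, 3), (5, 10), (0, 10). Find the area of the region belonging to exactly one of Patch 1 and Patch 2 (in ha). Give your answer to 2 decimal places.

46.00

|Patch 1| = 13, |Patch 2| = 35, |Patch 1∩Patch 2| = 1.
|Patch 1 △ Patch 2| = |Patch 1| + |Patch 2| − 2·|Patch 1∩Patch 2| = 13 + 35 − 2 = 46.00.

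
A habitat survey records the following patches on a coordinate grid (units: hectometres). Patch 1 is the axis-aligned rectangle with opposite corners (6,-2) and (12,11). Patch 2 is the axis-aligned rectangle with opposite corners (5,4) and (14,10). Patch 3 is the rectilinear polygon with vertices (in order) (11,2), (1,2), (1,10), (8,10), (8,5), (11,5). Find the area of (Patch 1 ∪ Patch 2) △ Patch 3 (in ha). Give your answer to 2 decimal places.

99.00

|Patch 1 ∪ Patch 2| = 96.
|(Patch 1 ∪ Patch 2) ∩ Patch 3| = 31.
|(Patch 1 ∪ Patch 2) △ Patch 3| = 96 + 65 − 62 = 99.00.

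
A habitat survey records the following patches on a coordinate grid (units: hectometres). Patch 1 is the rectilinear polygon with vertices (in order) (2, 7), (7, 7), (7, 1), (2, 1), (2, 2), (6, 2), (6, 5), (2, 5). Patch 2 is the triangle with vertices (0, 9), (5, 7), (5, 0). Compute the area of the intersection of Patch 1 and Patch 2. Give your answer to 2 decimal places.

6.79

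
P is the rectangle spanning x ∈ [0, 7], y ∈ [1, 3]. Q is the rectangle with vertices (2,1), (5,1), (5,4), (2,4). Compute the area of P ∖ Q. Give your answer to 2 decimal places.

|P∩Q|: x∈[2,5], y∈[1,3] → 3·2 = 6.
|P| = 14.
|P ∖ Q| = |P| − |P∩Q| = 14 − 6 = 8.00.

8.00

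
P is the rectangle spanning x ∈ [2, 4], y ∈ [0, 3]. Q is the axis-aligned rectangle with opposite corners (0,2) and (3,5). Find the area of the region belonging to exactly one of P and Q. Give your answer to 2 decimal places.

13.00

|P∩Q|: x∈[2,3], y∈[2,3] → 1·1 = 1.
|P △ Q| = |P| + |Q| − 2·|P∩Q| = 6 + 9 − 2 = 13.00.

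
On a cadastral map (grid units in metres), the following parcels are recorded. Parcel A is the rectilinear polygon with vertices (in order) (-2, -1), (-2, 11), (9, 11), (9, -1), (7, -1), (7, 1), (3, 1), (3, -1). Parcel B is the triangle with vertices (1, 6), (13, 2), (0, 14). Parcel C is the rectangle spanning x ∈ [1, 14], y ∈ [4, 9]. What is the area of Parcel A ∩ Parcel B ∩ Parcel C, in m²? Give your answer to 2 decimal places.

28.07

The intersection is the polygon with vertices (9,5.692), (9,4), (7,4), (1,6), (1,9), (5.417,9).
By the shoelace formula its area is 28.07.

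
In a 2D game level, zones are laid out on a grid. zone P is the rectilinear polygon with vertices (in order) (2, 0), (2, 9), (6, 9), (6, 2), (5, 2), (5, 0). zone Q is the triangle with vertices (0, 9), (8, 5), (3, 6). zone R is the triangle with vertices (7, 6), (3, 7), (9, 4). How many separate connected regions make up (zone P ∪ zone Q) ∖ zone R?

1

(zone P ∪ zone Q) ∖ zone R is a single connected region.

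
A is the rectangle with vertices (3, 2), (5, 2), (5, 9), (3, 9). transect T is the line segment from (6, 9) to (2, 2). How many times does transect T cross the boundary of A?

2

The segment meets the boundary at (3,3.75), (5,7.25).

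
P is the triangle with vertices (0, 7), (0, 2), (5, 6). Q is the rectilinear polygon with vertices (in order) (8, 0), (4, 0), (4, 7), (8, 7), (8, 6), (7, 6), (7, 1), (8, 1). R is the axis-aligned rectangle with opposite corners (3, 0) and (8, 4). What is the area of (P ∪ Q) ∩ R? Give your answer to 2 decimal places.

The region (P ∪ Q) ∩ R is the polygon with vertices (7,1), (8,1), (8,0), (4,0), (4,4), (7,4).
By the shoelace formula its area is 13.00.

13.00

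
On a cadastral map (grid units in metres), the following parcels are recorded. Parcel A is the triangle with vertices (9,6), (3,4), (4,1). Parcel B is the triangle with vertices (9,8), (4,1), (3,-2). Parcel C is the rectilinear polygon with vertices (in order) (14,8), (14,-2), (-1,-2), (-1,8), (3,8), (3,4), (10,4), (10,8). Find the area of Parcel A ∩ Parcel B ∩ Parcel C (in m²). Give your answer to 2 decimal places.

The intersection is the polygon with vertices (6,3), (4,1), (6.143,4), (6.6,4).
By the shoelace formula its area is 1.09.

1.09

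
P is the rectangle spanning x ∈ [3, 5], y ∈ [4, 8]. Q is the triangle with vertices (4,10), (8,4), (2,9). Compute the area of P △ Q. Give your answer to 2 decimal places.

|P| = 8, |Q| = 8, |P∩Q| = 1.35.
|P △ Q| = |P| + |Q| − 2·|P∩Q| = 8 + 8 − 2.7 = 13.30.

13.30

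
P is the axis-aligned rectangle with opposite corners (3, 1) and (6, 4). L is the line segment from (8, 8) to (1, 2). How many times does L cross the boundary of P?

2

The segment meets the boundary at (3,3.714), (3.333,4).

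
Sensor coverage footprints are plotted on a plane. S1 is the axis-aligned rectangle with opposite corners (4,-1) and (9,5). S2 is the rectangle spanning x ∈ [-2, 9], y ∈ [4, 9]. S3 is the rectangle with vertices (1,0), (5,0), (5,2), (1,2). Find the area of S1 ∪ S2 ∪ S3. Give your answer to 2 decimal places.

86.00

By inclusion–exclusion:
Individual areas: |S1| = 30, |S2| = 55, |S3| = 8.
|S1∩S2|: x∈[4,9], y∈[4,5] → 5·1 = 5.
|S1∩S3|: x∈[4,5], y∈[0,2] → 1·2 = 2.
|S2∩S3| = 0 (no overlap).
|S1∩S2∩S3| = 0.
|S1 ∪ S2 ∪ S3| = 93 − 7 + 0 = 86.00.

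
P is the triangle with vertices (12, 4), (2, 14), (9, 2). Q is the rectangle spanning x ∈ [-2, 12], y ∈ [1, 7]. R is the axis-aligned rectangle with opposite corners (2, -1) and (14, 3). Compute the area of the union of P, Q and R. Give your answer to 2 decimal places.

122.21

By inclusion–exclusion:
Individual areas: |P| = 25, |Q| = 84, |R| = 48.
|P∩Q| = 14.7917.
|P∩R| = 1.0417.
|Q∩R|: x∈[2,12], y∈[1,3] → 10·2 = 20.
|P∩Q∩R| = 1.0417.
|P ∪ Q ∪ R| = 157 − 35.8333 + 1.0417 = 122.21.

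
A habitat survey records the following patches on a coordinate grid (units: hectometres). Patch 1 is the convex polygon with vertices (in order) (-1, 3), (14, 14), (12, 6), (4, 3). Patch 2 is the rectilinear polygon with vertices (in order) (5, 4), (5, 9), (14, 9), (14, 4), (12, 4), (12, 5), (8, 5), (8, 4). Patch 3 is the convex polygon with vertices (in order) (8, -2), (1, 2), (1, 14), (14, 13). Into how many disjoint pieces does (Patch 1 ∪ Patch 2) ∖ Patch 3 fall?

3

(Patch 1 ∪ Patch 2) ∖ Patch 3 splits into 3 disjoint pieces (area 0.4944, area 12.0083, area 1.4667).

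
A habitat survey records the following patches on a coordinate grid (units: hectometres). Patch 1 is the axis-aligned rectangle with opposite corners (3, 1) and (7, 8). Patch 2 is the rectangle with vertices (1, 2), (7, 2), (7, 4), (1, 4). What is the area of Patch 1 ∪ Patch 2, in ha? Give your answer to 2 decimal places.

32.00

By inclusion–exclusion:
Individual areas: |Patch 1| = 28, |Patch 2| = 12.
|Patch 1∩Patch 2|: x∈[3,7], y∈[2,4] → 4·2 = 8.
|Patch 1 ∪ Patch 2| = 40 − 8 = 32.00.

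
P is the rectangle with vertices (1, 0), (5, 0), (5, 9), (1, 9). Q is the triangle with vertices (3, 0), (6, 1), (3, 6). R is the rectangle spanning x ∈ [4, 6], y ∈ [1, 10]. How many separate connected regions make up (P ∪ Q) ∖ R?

1

(P ∪ Q) ∖ R is a single connected region.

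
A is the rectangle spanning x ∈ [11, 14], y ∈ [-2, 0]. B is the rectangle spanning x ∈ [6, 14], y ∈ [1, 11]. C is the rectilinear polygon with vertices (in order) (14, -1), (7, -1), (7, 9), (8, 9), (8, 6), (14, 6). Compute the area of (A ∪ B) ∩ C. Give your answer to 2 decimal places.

|A ∪ B| = 86.
|(A ∪ B) ∩ C| = 41.00.

41.00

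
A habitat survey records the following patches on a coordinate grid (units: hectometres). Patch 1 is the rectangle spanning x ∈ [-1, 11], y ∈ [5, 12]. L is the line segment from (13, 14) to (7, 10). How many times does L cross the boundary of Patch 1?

The segment meets the boundary at (10,12).

1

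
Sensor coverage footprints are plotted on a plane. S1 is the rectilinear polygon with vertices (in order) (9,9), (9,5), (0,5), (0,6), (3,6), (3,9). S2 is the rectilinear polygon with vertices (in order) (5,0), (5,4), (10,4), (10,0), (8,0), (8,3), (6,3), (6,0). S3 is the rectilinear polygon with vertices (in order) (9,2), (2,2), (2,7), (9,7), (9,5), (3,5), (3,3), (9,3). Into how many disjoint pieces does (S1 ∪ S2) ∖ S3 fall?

(S1 ∪ S2) ∖ S3 splits into 4 disjoint pieces (area 12, area 2, area 2, area 10).

4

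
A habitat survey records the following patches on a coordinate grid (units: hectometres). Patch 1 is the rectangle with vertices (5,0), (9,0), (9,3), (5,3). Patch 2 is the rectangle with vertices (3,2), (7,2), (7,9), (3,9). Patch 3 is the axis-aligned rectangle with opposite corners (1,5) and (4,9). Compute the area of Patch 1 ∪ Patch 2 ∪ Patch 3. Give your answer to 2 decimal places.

By inclusion–exclusion:
Individual areas: |Patch 1| = 12, |Patch 2| = 28, |Patch 3| = 12.
|Patch 1∩Patch 2|: x∈[5,7], y∈[2,3] → 2·1 = 2.
|Patch 1∩Patch 3| = 0 (no overlap).
|Patch 2∩Patch 3|: x∈[3,4], y∈[5,9] → 1·4 = 4.
|Patch 1∩Patch 2∩Patch 3| = 0.
|Patch 1 ∪ Patch 2 ∪ Patch 3| = 52 − 6 + 0 = 46.00.

46.00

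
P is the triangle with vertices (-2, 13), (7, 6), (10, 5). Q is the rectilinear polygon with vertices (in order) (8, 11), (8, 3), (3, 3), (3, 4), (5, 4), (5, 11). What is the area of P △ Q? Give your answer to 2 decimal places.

|P| = 6, |Q| = 26, |P∩Q| = 2.6111.
|P △ Q| = |P| + |Q| − 2·|P∩Q| = 6 + 26 − 5.2222 = 26.78.

26.78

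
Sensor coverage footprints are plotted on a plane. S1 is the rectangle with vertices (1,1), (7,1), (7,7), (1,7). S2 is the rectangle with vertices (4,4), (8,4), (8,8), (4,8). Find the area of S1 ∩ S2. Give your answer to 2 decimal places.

9.00

|S1∩S2|: x∈[4,7], y∈[4,7] → 3·3 = 9.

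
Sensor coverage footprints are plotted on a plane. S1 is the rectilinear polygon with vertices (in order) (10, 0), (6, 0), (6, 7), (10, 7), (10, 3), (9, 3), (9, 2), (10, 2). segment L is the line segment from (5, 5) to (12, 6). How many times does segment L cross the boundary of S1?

The segment meets the boundary at (10,5.714), (6,5.143).

2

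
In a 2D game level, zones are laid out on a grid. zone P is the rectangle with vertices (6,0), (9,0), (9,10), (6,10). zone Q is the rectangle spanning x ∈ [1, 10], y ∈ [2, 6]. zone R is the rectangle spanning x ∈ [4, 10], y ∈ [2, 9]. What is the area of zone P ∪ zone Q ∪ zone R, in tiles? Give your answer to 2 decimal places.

By inclusion–exclusion:
Individual areas: |zone P| = 30, |zone Q| = 36, |zone R| = 42.
|zone P∩zone Q|: x∈[6,9], y∈[2,6] → 3·4 = 12.
|zone P∩zone R|: x∈[6,9], y∈[2,9] → 3·7 = 21.
|zone Q∩zone R|: x∈[4,10], y∈[2,6] → 6·4 = 24.
|zone P∩zone Q∩zone R| = 12.
|zone P ∪ zone Q ∪ zone R| = 108 − 57 + 12 = 63.00.

63.00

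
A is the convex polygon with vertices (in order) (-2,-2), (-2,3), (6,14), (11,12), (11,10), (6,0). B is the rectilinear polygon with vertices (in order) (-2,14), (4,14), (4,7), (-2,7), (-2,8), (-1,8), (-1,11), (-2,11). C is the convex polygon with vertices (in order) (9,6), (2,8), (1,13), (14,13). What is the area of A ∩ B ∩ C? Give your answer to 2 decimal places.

The intersection is the polygon with vertices (4,7.429), (2,8), (1.922,8.392), (4,11.25).
By the shoelace formula its area is 4.34.

4.34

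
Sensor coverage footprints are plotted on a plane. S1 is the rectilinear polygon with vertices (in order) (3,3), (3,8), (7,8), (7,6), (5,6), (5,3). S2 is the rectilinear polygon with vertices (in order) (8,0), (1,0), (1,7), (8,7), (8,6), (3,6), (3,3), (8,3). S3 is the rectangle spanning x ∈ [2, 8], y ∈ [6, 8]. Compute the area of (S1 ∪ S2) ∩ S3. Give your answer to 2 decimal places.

10.00

|S1 ∪ S2| = 44.
|(S1 ∪ S2) ∩ S3| = 10.00.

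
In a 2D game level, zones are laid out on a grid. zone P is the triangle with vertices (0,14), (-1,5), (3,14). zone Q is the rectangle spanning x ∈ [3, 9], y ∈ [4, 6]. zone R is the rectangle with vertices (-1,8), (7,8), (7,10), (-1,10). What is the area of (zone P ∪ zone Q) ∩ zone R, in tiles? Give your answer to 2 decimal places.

2.67

The region (zone P ∪ zone Q) ∩ zone R is the polygon with vertices (0.333,8), (-0.667,8), (-0.444,10), (1.222,10).
By the shoelace formula its area is 2.67.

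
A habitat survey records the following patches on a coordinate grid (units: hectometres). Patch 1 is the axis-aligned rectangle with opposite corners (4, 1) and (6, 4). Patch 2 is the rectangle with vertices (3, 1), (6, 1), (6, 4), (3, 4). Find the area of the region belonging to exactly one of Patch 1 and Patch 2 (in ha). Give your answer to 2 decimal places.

3.00

|Patch 1∩Patch 2|: x∈[4,6], y∈[1,4] → 2·3 = 6.
|Patch 1 △ Patch 2| = |Patch 1| + |Patch 2| − 2·|Patch 1∩Patch 2| = 6 + 9 − 12 = 3.00.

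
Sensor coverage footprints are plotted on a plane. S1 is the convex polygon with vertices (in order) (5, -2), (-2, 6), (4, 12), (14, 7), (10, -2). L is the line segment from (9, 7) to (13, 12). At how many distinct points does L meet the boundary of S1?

1

The segment meets the boundary at (10.429,8.786).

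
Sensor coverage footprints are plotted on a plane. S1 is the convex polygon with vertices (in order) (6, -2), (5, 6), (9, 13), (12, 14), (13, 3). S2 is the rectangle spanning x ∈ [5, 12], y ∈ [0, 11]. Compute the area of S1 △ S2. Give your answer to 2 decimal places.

|S1| = 81.5, |S2| = 77, |S1∩S2| = 63.95.
|S1 △ S2| = |S1| + |S2| − 2·|S1∩S2| = 81.5 + 77 − 127.9 = 30.60.

30.60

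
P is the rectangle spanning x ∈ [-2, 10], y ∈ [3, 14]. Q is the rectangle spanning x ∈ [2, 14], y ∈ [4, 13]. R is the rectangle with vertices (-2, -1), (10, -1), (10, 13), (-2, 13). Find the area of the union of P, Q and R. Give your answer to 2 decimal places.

216.00

By inclusion–exclusion:
Individual areas: |P| = 132, |Q| = 108, |R| = 168.
|P∩Q|: x∈[2,10], y∈[4,13] → 8·9 = 72.
|P∩R|: x∈[-2,10], y∈[3,13] → 12·10 = 120.
|Q∩R|: x∈[2,10], y∈[4,13] → 8·9 = 72.
|P∩Q∩R| = 72.
|P ∪ Q ∪ R| = 408 − 264 + 72 = 216.00.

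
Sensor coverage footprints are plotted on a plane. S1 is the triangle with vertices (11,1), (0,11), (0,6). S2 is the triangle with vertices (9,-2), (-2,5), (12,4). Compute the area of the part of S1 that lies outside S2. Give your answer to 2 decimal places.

|S1| = 27.5, |S1∩S2| = 6.649.
|S1 ∖ S2| = |S1| − |S1∩S2| = 27.5 − 6.649 = 20.85.

20.85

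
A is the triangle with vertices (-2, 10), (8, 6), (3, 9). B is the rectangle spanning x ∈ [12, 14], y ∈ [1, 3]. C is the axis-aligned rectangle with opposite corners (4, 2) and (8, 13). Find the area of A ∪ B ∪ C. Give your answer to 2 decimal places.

By inclusion–exclusion:
Individual areas: |A| = 5, |B| = 4, |C| = 44.
|A∩B| = 0.
|A∩C| = 1.6.
|B∩C| = 0 (no overlap).
|A∩B∩C| = 0.
|A ∪ B ∪ C| = 53 − 1.6 + 0 = 51.40.

51.40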